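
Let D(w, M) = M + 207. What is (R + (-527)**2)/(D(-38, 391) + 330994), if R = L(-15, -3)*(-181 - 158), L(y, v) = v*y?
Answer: 131237/165796 ≈ 0.79156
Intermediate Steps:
D(w, M) = 207 + M
R = -15255 (R = (-3*(-15))*(-181 - 158) = 45*(-339) = -15255)
(R + (-527)**2)/(D(-38, 391) + 330994) = (-15255 + (-527)**2)/((207 + 391) + 330994) = (-15255 + 277729)/(598 + 330994) = 262474/331592 = 262474*(1/331592) = 131237/165796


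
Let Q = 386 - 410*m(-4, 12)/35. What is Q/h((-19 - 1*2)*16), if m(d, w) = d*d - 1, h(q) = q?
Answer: -92/147 ≈ -0.62585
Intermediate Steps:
m(d, w) = -1 + d² (m(d, w) = d² - 1 = -1 + d²)
Q = 1472/7 (Q = 386 - 410*(-1 + (-4)²)/35 = 386 - 410*(-1 + 16)/35 = 386 - 6150/35 = 386 - 410*3/7 = 386 - 1230/7 = 1472/7 ≈ 210.29)
Q/h((-19 - 1*2)*16) = 1472/(7*(((-19 - 1*2)*16))) = 1472/(7*(((-19 - 2)*16))) = 1472/(7*((-21*16))) = (1472/7)/(-336) = (1472/7)*(-1/336) = -92/147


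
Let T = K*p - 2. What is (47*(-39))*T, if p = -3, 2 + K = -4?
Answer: -29328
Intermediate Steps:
K = -6 (K = -2 - 4 = -6)
T = 16 (T = -6*(-3) - 2 = 18 - 2 = 16)
(47*(-39))*T = (47*(-39))*16 = -1833*16 = -29328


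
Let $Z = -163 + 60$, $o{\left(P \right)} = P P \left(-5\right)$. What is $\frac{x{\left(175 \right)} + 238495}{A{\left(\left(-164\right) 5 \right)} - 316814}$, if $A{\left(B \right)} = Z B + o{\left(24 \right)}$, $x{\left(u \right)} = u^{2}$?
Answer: $- \frac{134560}{117617} \approx -1.1441$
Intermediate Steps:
$o{\left(P \right)} = - 5 P^{2}$ ($o{\left(P \right)} = P^{2} \left(-5\right) = - 5 P^{2}$)
$Z = -103$
$A{\left(B \right)} = -2880 - 103 B$ ($A{\left(B \right)} = - 103 B - 5 \cdot 24^{2} = - 103 B - 2880 = -2880 - 103 B$)
$\frac{x{\left(175 \right)} + 238495}{A{\left(\left(-164\right) 5 \right)} - 316814} = \frac{175^{2} + 238495}{\left(-2880 - 103 \left(\left(-164\right) 5\right)\right) - 316814} = \frac{30625 + 238495}{\left(-2880 - -84460\right) - 316814} = \frac{269120}{\left(-2880 + 84460\right) - 316814} = \frac{269120}{81580 - 316814} = \frac{269120}{-235234} = 269120 \left(- \frac{1}{235234}\right) = - \frac{134560}{117617}$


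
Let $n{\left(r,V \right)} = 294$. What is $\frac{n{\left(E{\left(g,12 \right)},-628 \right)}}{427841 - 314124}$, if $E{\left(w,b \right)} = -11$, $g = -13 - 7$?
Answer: $\frac{294}{113717} \approx 0.0025854$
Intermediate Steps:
$g = -20$ ($g = -13 - 7 = -20$)
$\frac{n{\left(E{\left(g,12 \right)},-628 \right)}}{427841 - 314124} = \frac{294}{427841 - 314124} = \frac{294}{113717}$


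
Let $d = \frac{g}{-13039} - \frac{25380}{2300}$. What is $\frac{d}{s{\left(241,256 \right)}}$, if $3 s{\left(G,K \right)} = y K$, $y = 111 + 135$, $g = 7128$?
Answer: $- \frac{17366211}{31477189120} \approx -0.00055171$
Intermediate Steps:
$y = 246$
$s{\left(G,K \right)} = 82 K$ ($s{\left(G,K \right)} = \frac{246 K}{3} = 82 K$)
$d = - \frac{17366211}{1499485}$ ($d = \frac{7128}{-13039} - \frac{25380}{2300} = 7128 \left(- \frac{1}{13039}\right) - \frac{1269}{115} = - \frac{7128}{13039} - \frac{1269}{115} = - \frac{17366211}{1499485} \approx -11.581$)
$\frac{d}{s{\left(241,256 \right)}} = - \frac{17366211}{1499485 \cdot 82 \cdot 256} = - \frac{17366211}{1499485 \cdot 20992} = \left(- \frac{17366211}{1499485}\right) \frac{1}{20992} = - \frac{17366211}{31477189120}$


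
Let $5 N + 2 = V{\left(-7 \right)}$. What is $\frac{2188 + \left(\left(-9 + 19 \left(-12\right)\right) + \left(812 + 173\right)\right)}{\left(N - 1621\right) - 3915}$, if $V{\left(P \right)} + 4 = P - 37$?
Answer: $- \frac{1468}{2773} \approx -0.52939$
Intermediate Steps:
$V{\left(P \right)} = -41 + P$ ($V{\left(P \right)} = -4 + \left(P - 37\right) = -4 + \left(-37 + P\right) = -41 + P$)
$N = -10$ ($N = - \frac{2}{5} + \frac{-41 - 7}{5} = - \frac{2}{5} + \frac{1}{5} \left(-48\right) = - \frac{2}{5} - \frac{48}{5} = -10$)
$\frac{2188 + \left(\left(-9 + 19 \left(-12\right)\right) + \left(812 + 173\right)\right)}{\left(N - 1621\right) - 3915} = \frac{2188 + \left(\left(-9 + 19 \left(-12\right)\right) + \left(812 + 173\right)\right)}{\left(-10 - 1621\right) - 3915} = \frac{2188 + \left(\left(-9 - 228\right) + 985\right)}{\left(-10 - 1621\right) - 3915} = \frac{2188 + \left(-237 + 985\right)}{-1631 - 3915} = \frac{2188 + 748}{-5546} = 2936 \left(- \frac{1}{5546}\right) = - \frac{1468}{2773}$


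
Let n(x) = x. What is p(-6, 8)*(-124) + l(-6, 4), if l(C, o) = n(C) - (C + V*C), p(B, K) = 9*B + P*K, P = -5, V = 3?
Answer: 11674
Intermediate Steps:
p(B, K) = -5*K + 9*B (p(B, K) = 9*B - 5*K = -5*K + 9*B)
l(C, o) = -3*C (l(C, o) = C - (C + 3*C) = C - 4*C = -3*C)
p(-6, 8)*(-124) + l(-6, 4) = (-5*8 + 9*(-6))*(-124) - 3*(-6) = (-40 - 54)*(-124) + 18 = -94*(-124) + 18 = 11656 + 18 = 11674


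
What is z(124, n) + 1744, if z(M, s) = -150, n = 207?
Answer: 1594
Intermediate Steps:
z(124, n) + 1744 = -150 + 1744 = 1594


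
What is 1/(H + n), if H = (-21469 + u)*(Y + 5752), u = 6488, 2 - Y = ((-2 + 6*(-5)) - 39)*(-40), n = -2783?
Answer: -1/43657417 ≈ -2.2906e-8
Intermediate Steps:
Y = -2838 (Y = 2 - ((-2 + 6*(-5)) - 39)*(-40) = 2 - ((-2 - 30) - 39)*(-40) = 2 - (-32 - 39)*(-40) = 2 - (-71)*(-40) = 2 - 1*2840 = 2 - 2840 = -2838)
H = -43654634 (H = (-21469 + 6488)*(-2838 + 5752) = -14981*2914 = -43654634)
1/(H + n) = 1/(-43654634 - 2783) = 1/(-43657417) = -1/43657417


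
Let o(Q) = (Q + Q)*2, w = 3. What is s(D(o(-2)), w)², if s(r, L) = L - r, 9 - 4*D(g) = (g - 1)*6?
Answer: 2601/16 ≈ 162.56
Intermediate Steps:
o(Q) = 4*Q (o(Q) = (2*Q)*2 = 4*Q)
D(g) = 15/4 - 3*g/2 (D(g) = 9/4 - (g - 1)*6/4 = 9/4 - (-1 + g)*6/4 = 9/4 - (-6 + 6*g)/4 = 9/4 + (3/2 - 3*g/2) = 15/4 - 3*g/2)
s(D(o(-2)), w)² = (3 - (15/4 - 6*(-2)))² = (3 - (15/4 - 3/2*(-8)))² = (3 - (15/4 + 12))² = (3 - 1*63/4)² = (3 - 63/4)² = (-51/4)² = 2601/16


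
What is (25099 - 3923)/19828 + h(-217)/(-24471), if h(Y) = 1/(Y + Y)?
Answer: 56224476673/52645392198 ≈ 1.0680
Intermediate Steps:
h(Y) = 1/(2*Y)
(25099 - 3923)/19828 + h(-217)/(-24471) = (25099 - 3923)/19828 + ((½)/(-217))/(-24471) = 21176*(1/19828) + ((½)*(-1/217))*(-1/24471) = 5294/4957 - 1/434*(-1/24471) = 5294/4957 + 1/10620414 = 56224476673/52645392198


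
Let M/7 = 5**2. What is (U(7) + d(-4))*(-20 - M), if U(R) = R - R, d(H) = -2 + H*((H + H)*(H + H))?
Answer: 50310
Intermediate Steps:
d(H) = -2 + 4*H**3 (d(H) = -2 + H*((2*H)*(2*H)) = -2 + H*(4*H**2) = -2 + 4*H**3)
M = 175 (M = 7*5**2 = 7*25 = 175)
U(R) = 0
(U(7) + d(-4))*(-20 - M) = (0 + (-2 + 4*(-4)**3))*(-20 - 1*175) = (0 + (-2 + 4*(-64)))*(-20 - 175) = (0 + (-2 - 256))*(-195) = (0 - 258)*(-195) = -258*(-195) = 50310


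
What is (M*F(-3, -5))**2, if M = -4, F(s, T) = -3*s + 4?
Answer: 2704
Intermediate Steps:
F(s, T) = 4 - 3*s
(M*F(-3, -5))**2 = (-4*(4 - 3*(-3)))**2 = (-4*(4 + 9))**2 = (-4*13)**2 = (-52)**2 = 2704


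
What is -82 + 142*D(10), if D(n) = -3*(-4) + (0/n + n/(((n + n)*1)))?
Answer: 1693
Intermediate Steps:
D(n) = 25/2 (D(n) = 12 + (0 + n/(((2*n)*1))) = 12 + (0 + n/((2*n))) = 12 + (0 + n*(1/(2*n))) = 12 + (0 + 1/2) = 12 + 1/2 = 25/2)
-82 + 142*D(10) = -82 + 142*(25/2) = -82 + 1775 = 1693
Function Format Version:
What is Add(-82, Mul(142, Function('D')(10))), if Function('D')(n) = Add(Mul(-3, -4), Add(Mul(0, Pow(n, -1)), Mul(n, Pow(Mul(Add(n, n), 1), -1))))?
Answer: 1693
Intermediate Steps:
Function('D')(n) = Rational(25, 2) (Function('D')(n) = Add(12, Add(0, Mul(n, Pow(Mul(Mul(2, n), 1), -1)))) = Add(12, Add(0, Mul(n, Pow(Mul(2, n), -1)))) = Add(12, Add(0, Mul(n, Mul(Rational(1, 2), Pow(n, -1))))) = Add(12, Add(0, Rational(1, 2))) = Add(12, Rational(1, 2)) = Rational(25, 2))
Add(-82, Mul(142, Function('D')(10))) = Add(-82, Mul(142, Rational(25, 2))) = Add(-82, 1775) = 1693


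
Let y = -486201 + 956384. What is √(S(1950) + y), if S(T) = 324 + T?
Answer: √472457 ≈ 687.36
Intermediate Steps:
y = 470183
√(S(1950) + y) = √((324 + 1950) + 470183) = √(2274 + 470183) = √472457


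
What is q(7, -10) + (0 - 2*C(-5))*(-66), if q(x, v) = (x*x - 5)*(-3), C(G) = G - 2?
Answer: -1056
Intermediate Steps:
C(G) = -2 + G
q(x, v) = 15 - 3*x² (q(x, v) = (x² - 5)*(-3) = (-5 + x²)*(-3) = 15 - 3*x²)
q(7, -10) + (0 - 2*C(-5))*(-66) = (15 - 3*7²) + (0 - 2*(-2 - 5))*(-66) = (15 - 3*49) + (0 - 2*(-7))*(-66) = (15 - 147) + (0 + 14)*(-66) = -132 + 14*(-66) = -132 - 924 = -1056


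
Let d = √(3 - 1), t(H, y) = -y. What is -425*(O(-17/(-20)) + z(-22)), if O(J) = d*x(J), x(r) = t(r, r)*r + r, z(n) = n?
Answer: 9350 - 867*√2/16 ≈ 9273.4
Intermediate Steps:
x(r) = r - r² (x(r) = (-r)*r + r = -r² + r = r - r²)
d = √2 ≈ 1.4142
O(J) = J*√2*(1 - J) (O(J) = √2*(J*(1 - J)) = J*√2*(1 - J))
-425*(O(-17/(-20)) + z(-22)) = -425*((-17/(-20))*√2*(1 - (-17)/(-20)) - 22) = -425*((-17*(-1/20))*√2*(1 - (-17)*(-1)/20) - 22) = -425*(17*√2*(1 - 1*17/20)/20 - 22) = -425*(17*√2*(1 - 17/20)/20 - 22) = -425*((17/20)*√2*(3/20) - 22) = -425*(51*√2/400 - 22) = -425*(-22 + 51*√2/400) = 9350 - 867*√2/16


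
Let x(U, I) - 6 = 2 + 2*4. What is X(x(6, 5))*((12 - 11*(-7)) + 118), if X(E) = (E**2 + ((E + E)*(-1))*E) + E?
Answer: -49680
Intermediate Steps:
x(U, I) = 16 (x(U, I) = 6 + (2 + 2*4) = 6 + (2 + 8) = 6 + 10 = 16)
X(E) = E - E**2 (X(E) = (E**2 + ((2*E)*(-1))*E) + E = (E**2 + (-2*E)*E) + E = (E**2 - 2*E**2) + E = -E**2 + E = E - E**2)
X(x(6, 5))*((12 - 11*(-7)) + 118) = (16*(1 - 1*16))*((12 - 11*(-7)) + 118) = (16*(1 - 16))*((12 + 77) + 118) = (16*(-15))*(89 + 118) = -240*207 = -49680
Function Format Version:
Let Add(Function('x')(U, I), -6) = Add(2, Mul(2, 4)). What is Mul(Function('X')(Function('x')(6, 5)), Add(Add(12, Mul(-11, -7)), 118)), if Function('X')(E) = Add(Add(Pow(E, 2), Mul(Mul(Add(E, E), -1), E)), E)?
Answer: -49680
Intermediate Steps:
Function('x')(U, I) = 16 (Function('x')(U, I) = Add(6, Add(2, Mul(2, 4))) = Add(6, Add(2, 8)) = Add(6, 10) = 16)
Function('X')(E) = Add(E, Mul(-1, Pow(E, 2))) (Function('X')(E) = Add(Add(Pow(E, 2), Mul(Mul(Mul(2, E), -1), E)), E) = Add(Add(Pow(E, 2), Mul(Mul(-2, E), E)), E) = Add(Add(Pow(E, 2), Mul(-2, Pow(E, 2))), E) = Add(Mul(-1, Pow(E, 2)), E) = Add(E, Mul(-1, Pow(E, 2))))
Mul(Function('X')(Function('x')(6, 5)), Add(Add(12, Mul(-11, -7)), 118)) = Mul(Mul(16, Add(1, Mul(-1, 16))), Add(Add(12, Mul(-11, -7)), 118)) = Mul(Mul(16, Add(1, -16)), Add(Add(12, 77), 118)) = Mul(Mul(16, -15), Add(89, 118)) = Mul(-240, 207) = -49680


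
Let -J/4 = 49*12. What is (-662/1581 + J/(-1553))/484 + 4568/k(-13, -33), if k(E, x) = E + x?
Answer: -1357078249405/13666160838 ≈ -99.302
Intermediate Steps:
J = -2352 (J = -196*12 = -4*588 = -2352)
(-662/1581 + J/(-1553))/484 + 4568/k(-13, -33) = (-662/1581 - 2352/(-1553))/484 + 4568/(-13 - 33) = (-662*1/1581 - 2352*(-1/1553))*(1/484) + 4568/(-46) = (-662/1581 + 2352/1553)*(1/484) + 4568*(-1/46) = (2690426/2455293)*(1/484) - 2284/23 = 1345213/594180906 - 2284/23 = -1357078249405/13666160838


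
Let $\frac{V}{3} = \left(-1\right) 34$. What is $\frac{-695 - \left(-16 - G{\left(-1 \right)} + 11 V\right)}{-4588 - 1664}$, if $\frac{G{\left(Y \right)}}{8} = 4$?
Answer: $- \frac{475}{6252} \approx -0.075976$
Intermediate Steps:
$G{\left(Y \right)} = 32$ ($G{\left(Y \right)} = 8 \cdot 4 = 32$)
$V = -102$ ($V = 3 \left(\left(-1\right) 34\right) = 3 \left(-34\right) = -102$)
$\frac{-695 - \left(-16 - G{\left(-1 \right)} + 11 V\right)}{-4588 - 1664} = \frac{-695 + \left(\left(\left(4 + 32\right) + 12\right) - -1122\right)}{-4588 - 1664} = \frac{-695 + \left(\left(36 + 12\right) + 1122\right)}{-6252} = \left(-695 + \left(48 + 1122\right)\right) \left(- \frac{1}{6252}\right) = \left(-695 + 1170\right) \left(- \frac{1}{6252}\right) = 475 \left(- \frac{1}{6252}\right) = - \frac{475}{6252}$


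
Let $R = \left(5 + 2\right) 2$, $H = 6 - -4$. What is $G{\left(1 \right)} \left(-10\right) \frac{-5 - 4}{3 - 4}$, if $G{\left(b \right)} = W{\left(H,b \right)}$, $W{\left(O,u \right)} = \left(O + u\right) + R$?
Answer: $-2250$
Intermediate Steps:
$H = 10$ ($H = 6 + 4 = 10$)
$R = 14$ ($R = 7 \cdot 2 = 14$)
$W{\left(O,u \right)} = 14 + O + u$ ($W{\left(O,u \right)} = \left(O + u\right) + 14 = 14 + O + u$)
$G{\left(b \right)} = 24 + b$ ($G{\left(b \right)} = 14 + 10 + b = 24 + b$)
$G{\left(1 \right)} \left(-10\right) \frac{-5 - 4}{3 - 4} = \left(24 + 1\right) \left(-10\right) \frac{-5 - 4}{3 - 4} = 25 \left(-10\right) \left(- \frac{9}{-1}\right) = - 250 \left(\left(-9\right) \left(-1\right)\right) = \left(-250\right) 9 = -2250$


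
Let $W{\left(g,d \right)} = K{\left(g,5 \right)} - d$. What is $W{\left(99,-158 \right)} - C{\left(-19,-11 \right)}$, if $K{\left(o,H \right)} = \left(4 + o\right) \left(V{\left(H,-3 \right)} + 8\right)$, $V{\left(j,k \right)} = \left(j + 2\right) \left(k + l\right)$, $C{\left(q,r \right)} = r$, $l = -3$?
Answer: $-3333$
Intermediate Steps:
$V{\left(j,k \right)} = \left(-3 + k\right) \left(2 + j\right)$ ($V{\left(j,k \right)} = \left(j + 2\right) \left(k - 3\right) = \left(2 + j\right) \left(-3 + k\right) = \left(-3 + k\right) \left(2 + j\right)$)
$K{\left(o,H \right)} = \left(-4 - 6 H\right) \left(4 + o\right)$ ($K{\left(o,H \right)} = \left(4 + o\right) \left(\left(-6 - 3 H + 2 \left(-3\right) + H \left(-3\right)\right) + 8\right) = \left(4 + o\right) \left(\left(-6 - 3 H - 6 - 3 H\right) + 8\right) = \left(4 + o\right) \left(\left(-12 - 6 H\right) + 8\right) = \left(4 + o\right) \left(-4 - 6 H\right) = \left(-4 - 6 H\right) \left(4 + o\right)$)
$W{\left(g,d \right)} = -136 - d - 34 g$ ($W{\left(g,d \right)} = \left(-16 - 120 - 4 g - 30 g\right) - d = \left(-136 - 34 g\right) - d = -136 - d - 34 g$)
$W{\left(99,-158 \right)} - C{\left(-19,-11 \right)} = \left(-136 - -158 - 3366\right) - -11 = \left(-136 + 158 - 3366\right) + 11 = -3344 + 11 = -3333$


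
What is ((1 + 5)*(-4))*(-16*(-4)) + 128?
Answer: -1408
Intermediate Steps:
((1 + 5)*(-4))*(-16*(-4)) + 128 = (6*(-4))*64 + 128 = -24*64 + 128 = -1536 + 128 = -1408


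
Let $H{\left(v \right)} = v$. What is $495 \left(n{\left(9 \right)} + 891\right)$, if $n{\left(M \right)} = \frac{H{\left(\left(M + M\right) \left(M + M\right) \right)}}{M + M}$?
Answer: $449955$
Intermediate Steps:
$n{\left(M \right)} = 2 M$ ($n{\left(M \right)} = \frac{\left(M + M\right) \left(M + M\right)}{M + M} = \frac{2 M 2 M}{2 M} = \frac{1}{2 M} 4 M^{2} = 2 M$)
$495 \left(n{\left(9 \right)} + 891\right) = 495 \left(2 \cdot 9 + 891\right) = 495 \left(18 + 891\right) = 495 \cdot 909 = 449955$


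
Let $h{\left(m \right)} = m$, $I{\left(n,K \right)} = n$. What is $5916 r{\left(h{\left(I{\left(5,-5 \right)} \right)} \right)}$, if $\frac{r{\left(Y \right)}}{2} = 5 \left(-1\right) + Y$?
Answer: $0$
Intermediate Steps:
$r{\left(Y \right)} = -10 + 2 Y$ ($r{\left(Y \right)} = 2 \left(5 \left(-1\right) + Y\right) = 2 \left(-5 + Y\right) = -10 + 2 Y$)
$5916 r{\left(h{\left(I{\left(5,-5 \right)} \right)} \right)} = 5916 \left(-10 + 2 \cdot 5\right) = 5916 \left(-10 + 10\right) = 5916 \cdot 0 = 0$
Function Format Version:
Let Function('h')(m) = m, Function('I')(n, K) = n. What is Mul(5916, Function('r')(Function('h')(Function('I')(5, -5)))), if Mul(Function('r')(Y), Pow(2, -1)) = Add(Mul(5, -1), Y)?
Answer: 0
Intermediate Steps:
Function('r')(Y) = Add(-10, Mul(2, Y)) (Function('r')(Y) = Mul(2, Add(Mul(5, -1), Y)) = Mul(2, Add(-5, Y)) = Add(-10, Mul(2, Y)))
Mul(5916, Function('r')(Function('h')(Function('I')(5, -5)))) = Mul(5916, Add(-10, Mul(2, 5))) = Mul(5916, Add(-10, 10)) = Mul(5916, 0) = 0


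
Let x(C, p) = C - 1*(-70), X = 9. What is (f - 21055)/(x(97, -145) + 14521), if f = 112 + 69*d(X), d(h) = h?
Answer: -1129/816 ≈ -1.3836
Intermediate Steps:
x(C, p) = 70 + C (x(C, p) = C + 70 = 70 + C)
f = 733 (f = 112 + 69*9 = 112 + 621 = 733)
(f - 21055)/(x(97, -145) + 14521) = (733 - 21055)/((70 + 97) + 14521) = -20322/(167 + 14521) = -20322/14688 = -20322*1/14688 = -1129/816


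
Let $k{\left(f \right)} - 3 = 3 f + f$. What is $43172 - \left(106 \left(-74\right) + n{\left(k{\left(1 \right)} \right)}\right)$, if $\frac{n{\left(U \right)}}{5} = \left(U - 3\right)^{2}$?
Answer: $50936$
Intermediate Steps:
$k{\left(f \right)} = 3 + 4 f$ ($k{\left(f \right)} = 3 + \left(3 f + f\right) = 3 + 4 f$)
$n{\left(U \right)} = 5 \left(-3 + U\right)^{2}$ ($n{\left(U \right)} = 5 \left(U - 3\right)^{2} = 5 \left(-3 + U\right)^{2}$)
$43172 - \left(106 \left(-74\right) + n{\left(k{\left(1 \right)} \right)}\right) = 43172 - \left(106 \left(-74\right) + 5 \left(-3 + \left(3 + 4 \cdot 1\right)\right)^{2}\right) = 43172 - \left(-7844 + 5 \left(-3 + \left(3 + 4\right)\right)^{2}\right) = 43172 - \left(-7844 + 5 \left(-3 + 7\right)^{2}\right) = 43172 - \left(-7844 + 5 \cdot 4^{2}\right) = 43172 - \left(-7844 + 5 \cdot 16\right) = 43172 - \left(-7844 + 80\right) = 43172 - -7764 = 43172 + 7764 = 50936$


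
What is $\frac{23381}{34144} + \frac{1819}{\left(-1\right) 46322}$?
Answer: $\frac{510473373}{790809184} \approx 0.64551$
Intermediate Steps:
$\frac{23381}{34144} + \frac{1819}{\left(-1\right) 46322} = 23381 \cdot \frac{1}{34144} + \frac{1819}{-46322} = \frac{23381}{34144} + 1819 \left(- \frac{1}{46322}\right) = \frac{23381}{34144} - \frac{1819}{46322} = \frac{510473373}{790809184}$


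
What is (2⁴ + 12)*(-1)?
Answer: -28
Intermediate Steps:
(2⁴ + 12)*(-1) = (16 + 12)*(-1) = 28*(-1) = -28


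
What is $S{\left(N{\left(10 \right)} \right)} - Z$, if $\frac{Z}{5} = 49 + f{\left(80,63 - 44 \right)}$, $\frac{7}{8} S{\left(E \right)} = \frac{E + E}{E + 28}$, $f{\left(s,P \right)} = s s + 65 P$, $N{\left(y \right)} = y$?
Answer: $- \frac{5109780}{133} \approx -38419.0$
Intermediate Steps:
$f{\left(s,P \right)} = s^{2} + 65 P$
$S{\left(E \right)} = \frac{16 E}{7 \left(28 + E\right)}$ ($S{\left(E \right)} = \frac{8 \frac{E + E}{E + 28}}{7} = \frac{8 \frac{2 E}{28 + E}}{7} = \frac{16 E}{7 \left(28 + E\right)}$)
$Z = 38420$ ($Z = 5 \left(49 + \left(80^{2} + 65 \left(63 - 44\right)\right)\right) = 5 \left(49 + \left(6400 + 65 \left(63 - 44\right)\right)\right) = 5 \left(49 + \left(6400 + 65 \cdot 19\right)\right) = 5 \left(49 + \left(6400 + 1235\right)\right) = 5 \left(49 + 7635\right) = 5 \cdot 7684 = 38420$)
$S{\left(N{\left(10 \right)} \right)} - Z = \frac{16}{7} \cdot 10 \frac{1}{28 + 10} - 38420 = \frac{16}{7} \cdot 10 \cdot \frac{1}{38} - 38420 = \frac{80}{133} - 38420 = - \frac{5109780}{133}$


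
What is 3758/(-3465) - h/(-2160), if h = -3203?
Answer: -85403/33264 ≈ -2.5674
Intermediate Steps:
3758/(-3465) - h/(-2160) = 3758/(-3465) - 1*(-3203)/(-2160) = 3758*(-1/3465) + 3203*(-1/2160) = -3758/3465 - 3203/2160 = -85403/33264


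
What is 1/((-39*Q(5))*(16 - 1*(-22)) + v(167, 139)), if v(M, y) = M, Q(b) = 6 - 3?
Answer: -1/4279 ≈ -0.00023370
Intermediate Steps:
Q(b) = 3
1/((-39*Q(5))*(16 - 1*(-22)) + v(167, 139)) = 1/((-39*3)*(16 - 1*(-22)) + 167) = 1/(-117*(16 + 22) + 167) = 1/(-117*38 + 167) = 1/(-4446 + 167) = 1/(-4279) = -1/4279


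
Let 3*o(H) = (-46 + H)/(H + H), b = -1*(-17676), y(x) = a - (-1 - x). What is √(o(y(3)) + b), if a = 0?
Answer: √70697/2 ≈ 132.94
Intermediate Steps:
y(x) = 1 + x (y(x) = 0 - (-1 - x) = 0 + (1 + x) = 1 + x)
b = 17676
o(H) = (-46 + H)/(6*H) (o(H) = ((-46 + H)/(H + H))/3 = ((-46 + H)/((2*H)))/3 = ((-46 + H)*(1/(2*H)))/3 = ((-46 + H)/(2*H))/3 = (-46 + H)/(6*H))
√(o(y(3)) + b) = √((-46 + (1 + 3))/(6*(1 + 3)) + 17676) = √((⅙)*(-46 + 4)/4 + 17676) = √((⅙)*(¼)*(-42) + 17676) = √(-7/4 + 17676) = √(70697/4) = √70697/2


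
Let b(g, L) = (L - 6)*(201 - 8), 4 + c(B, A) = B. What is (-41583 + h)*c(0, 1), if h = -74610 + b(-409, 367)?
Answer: 186080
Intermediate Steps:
c(B, A) = -4 + B
b(g, L) = -1158 + 193*L (b(g, L) = (-6 + L)*193 = -1158 + 193*L)
h = -4937 (h = -74610 + (-1158 + 193*367) = -74610 + (-1158 + 70831) = -74610 + 69673 = -4937)
(-41583 + h)*c(0, 1) = (-41583 - 4937)*(-4 + 0) = -46520*(-4) = 186080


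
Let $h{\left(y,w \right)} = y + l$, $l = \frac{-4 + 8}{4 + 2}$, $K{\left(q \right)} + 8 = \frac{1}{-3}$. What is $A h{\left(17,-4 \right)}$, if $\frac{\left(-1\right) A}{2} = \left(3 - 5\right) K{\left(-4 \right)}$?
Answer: $- \frac{5300}{9} \approx -588.89$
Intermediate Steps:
$K{\left(q \right)} = - \frac{25}{3}$ ($K{\left(q \right)} = -8 + \frac{1}{-3} = -8 - \frac{1}{3} = - \frac{25}{3}$)
$l = \frac{2}{3}$ ($l = \frac{4}{6} = 4 \cdot \frac{1}{6} = \frac{2}{3} \approx 0.66667$)
$h{\left(y,w \right)} = \frac{2}{3} + y$ ($h{\left(y,w \right)} = y + \frac{2}{3} = \frac{2}{3} + y$)
$A = - \frac{100}{3}$ ($A = - 2 \left(3 - 5\right) \left(- \frac{25}{3}\right) = - 2 \left(\left(-2\right) \left(- \frac{25}{3}\right)\right) = \left(-2\right) \frac{50}{3} = - \frac{100}{3} \approx -33.333$)
$A h{\left(17,-4 \right)} = - \frac{100 \left(\frac{2}{3} + 17\right)}{3} = \left(- \frac{100}{3}\right) \frac{53}{3} = - \frac{5300}{9}$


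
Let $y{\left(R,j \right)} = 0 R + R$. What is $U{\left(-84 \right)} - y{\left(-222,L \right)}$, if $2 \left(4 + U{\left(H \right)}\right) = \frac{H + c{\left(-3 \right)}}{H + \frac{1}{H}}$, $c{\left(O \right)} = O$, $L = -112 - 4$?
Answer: $\frac{1542080}{7057} \approx 218.52$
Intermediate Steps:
$L = -116$
$y{\left(R,j \right)} = R$ ($y{\left(R,j \right)} = 0 + R = R$)
$U{\left(H \right)} = -4 + \frac{-3 + H}{2 \left(H + \frac{1}{H}\right)}$ ($U{\left(H \right)} = -4 + \frac{\left(H - 3\right) \frac{1}{H + \frac{1}{H}}}{2} = -4 + \frac{\left(-3 + H\right) \frac{1}{H + \frac{1}{H}}}{2} = -4 + \frac{\frac{1}{H + \frac{1}{H}} \left(-3 + H\right)}{2} = -4 + \frac{-3 + H}{2 \left(H + \frac{1}{H}\right)}$)
$U{\left(-84 \right)} - y{\left(-222,L \right)} = \frac{-8 - 7 \left(-84\right)^{2} - -252}{2 \left(1 + \left(-84\right)^{2}\right)} - -222 = \frac{-8 - 49392 + 252}{2 \left(1 + 7056\right)} + 222 = \frac{-8 - 49392 + 252}{2 \cdot 7057} + 222 = \frac{1}{2} \cdot \frac{1}{7057} \left(-49148\right) + 222 = - \frac{24574}{7057} + 222 = \frac{1542080}{7057}$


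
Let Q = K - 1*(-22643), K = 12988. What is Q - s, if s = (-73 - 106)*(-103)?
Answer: 17194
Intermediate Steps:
s = 18437 (s = -179*(-103) = 18437)
Q = 35631 (Q = 12988 - 1*(-22643) = 12988 + 22643 = 35631)
Q - s = 35631 - 1*18437 = 35631 - 18437 = 17194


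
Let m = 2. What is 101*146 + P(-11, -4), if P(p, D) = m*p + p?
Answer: 14713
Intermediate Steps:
P(p, D) = 3*p (P(p, D) = 2*p + p = 3*p)
101*146 + P(-11, -4) = 101*146 + 3*(-11) = 14746 - 33 = 14713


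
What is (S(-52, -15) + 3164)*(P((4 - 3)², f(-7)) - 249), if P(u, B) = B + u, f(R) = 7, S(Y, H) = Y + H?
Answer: -746377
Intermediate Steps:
S(Y, H) = H + Y
(S(-52, -15) + 3164)*(P((4 - 3)², f(-7)) - 249) = ((-15 - 52) + 3164)*((7 + (4 - 3)²) - 249) = (-67 + 3164)*((7 + 1²) - 249) = 3097*((7 + 1) - 249) = 3097*(8 - 249) = 3097*(-241) = -746377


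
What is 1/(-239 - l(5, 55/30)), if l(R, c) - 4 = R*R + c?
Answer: -6/1619 ≈ -0.0037060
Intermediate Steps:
l(R, c) = 4 + c + R**2 (l(R, c) = 4 + (R*R + c) = 4 + (R**2 + c) = 4 + (c + R**2) = 4 + c + R**2)
1/(-239 - l(5, 55/30)) = 1/(-239 - (4 + 55/30 + 5**2)) = 1/(-239 - (4 + 55*(1/30) + 25)) = 1/(-239 - (4 + 11/6 + 25)) = 1/(-239 - 1*185/6) = 1/(-239 - 185/6) = 1/(-1619/6) = -6/1619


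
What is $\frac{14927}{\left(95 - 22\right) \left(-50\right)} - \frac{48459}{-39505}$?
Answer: $- \frac{82563157}{28838650} \approx -2.8629$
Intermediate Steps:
$\frac{14927}{\left(95 - 22\right) \left(-50\right)} - \frac{48459}{-39505} = \frac{14927}{73 \left(-50\right)} - - \frac{48459}{39505} = \frac{14927}{-3650} + \frac{48459}{39505} = 14927 \left(- \frac{1}{3650}\right) + \frac{48459}{39505} = - \frac{14927}{3650} + \frac{48459}{39505} = - \frac{82563157}{28838650}$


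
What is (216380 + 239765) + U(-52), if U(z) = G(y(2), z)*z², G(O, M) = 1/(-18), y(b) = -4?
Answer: 4103953/9 ≈ 4.5600e+5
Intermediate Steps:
G(O, M) = -1/18
U(z) = -z²/18
(216380 + 239765) + U(-52) = (216380 + 239765) - 1/18*(-52)² = 456145 - 1/18*2704 = 456145 - 1352/9 = 4103953/9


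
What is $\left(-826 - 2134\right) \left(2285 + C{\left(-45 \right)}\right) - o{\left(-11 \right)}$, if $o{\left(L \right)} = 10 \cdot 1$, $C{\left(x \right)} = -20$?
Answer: $-6704410$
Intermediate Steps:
$o{\left(L \right)} = 10$
$\left(-826 - 2134\right) \left(2285 + C{\left(-45 \right)}\right) - o{\left(-11 \right)} = \left(-826 - 2134\right) \left(2285 - 20\right) - 10 = \left(-2960\right) 2265 - 10 = -6704400 - 10 = -6704410$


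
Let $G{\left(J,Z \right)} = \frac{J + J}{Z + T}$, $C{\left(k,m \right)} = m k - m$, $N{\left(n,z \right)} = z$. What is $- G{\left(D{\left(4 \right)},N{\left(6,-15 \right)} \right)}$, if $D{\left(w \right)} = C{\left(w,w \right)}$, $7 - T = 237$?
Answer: $\frac{24}{245} \approx 0.097959$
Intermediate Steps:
$T = -230$ ($T = 7 - 237 = -230$)
$C{\left(k,m \right)} = - m + k m$ ($C{\left(k,m \right)} = k m - m = - m + k m$)
$D{\left(w \right)} = w \left(-1 + w\right)$
$G{\left(J,Z \right)} = \frac{2 J}{-230 + Z}$ ($G{\left(J,Z \right)} = \frac{J + J}{Z - 230} = \frac{2 J}{-230 + Z}$)
$- G{\left(D{\left(4 \right)},N{\left(6,-15 \right)} \right)} = - \frac{2 \cdot 4 \left(-1 + 4\right)}{-230 - 15} = - \frac{2 \cdot 4 \cdot 3}{-245} = - \frac{2 \cdot 12 \left(-1\right)}{245} = \left(-1\right) \left(- \frac{24}{245}\right) = \frac{24}{245}$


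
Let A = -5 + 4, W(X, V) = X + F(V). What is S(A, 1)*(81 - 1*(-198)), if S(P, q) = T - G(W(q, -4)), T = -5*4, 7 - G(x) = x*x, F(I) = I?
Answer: -5022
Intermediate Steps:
W(X, V) = V + X (W(X, V) = X + V = V + X)
A = -1
G(x) = 7 - x² (G(x) = 7 - x*x = 7 - x²)
T = -20
S(P, q) = -27 + (-4 + q)² (S(P, q) = -20 - (7 - (-4 + q)²) = -20 + (-7 + (-4 + q)²) = -27 + (-4 + q)²)
S(A, 1)*(81 - 1*(-198)) = (-27 + (-4 + 1)²)*(81 - 1*(-198)) = (-27 + (-3)²)*(81 + 198) = (-27 + 9)*279 = -18*279 = -5022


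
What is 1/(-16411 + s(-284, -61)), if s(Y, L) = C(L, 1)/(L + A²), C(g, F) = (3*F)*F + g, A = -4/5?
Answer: -1509/24762749 ≈ -6.0938e-5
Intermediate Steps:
A = -⅘ (A = -4*⅕ = -⅘ ≈ -0.80000)
C(g, F) = g + 3*F² (C(g, F) = 3*F² + g = g + 3*F²)
s(Y, L) = (3 + L)/(16/25 + L) (s(Y, L) = (L + 3*1²)/(L + (-⅘)²) = (L + 3*1)/(L + 16/25) = (L + 3)/(16/25 + L) = (3 + L)/(16/25 + L))
1/(-16411 + s(-284, -61)) = 1/(-16411 + 25*(3 - 61)/(16 + 25*(-61))) = 1/(-16411 + 25*(-58)/(16 - 1525)) = 1/(-16411 + 25*(-58)/(-1509)) = 1/(-16411 + 25*(-1/1509)*(-58)) = 1/(-16411 + 1450/1509) = 1/(-24762749/1509) = -1509/24762749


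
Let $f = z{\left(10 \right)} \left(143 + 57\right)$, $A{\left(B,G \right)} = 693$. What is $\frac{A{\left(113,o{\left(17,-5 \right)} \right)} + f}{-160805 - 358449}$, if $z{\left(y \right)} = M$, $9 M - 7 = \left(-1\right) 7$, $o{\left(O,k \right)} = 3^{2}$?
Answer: $- \frac{693}{519254} \approx -0.0013346$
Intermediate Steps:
$o{\left(O,k \right)} = 9$
$M = 0$ ($M = \frac{7}{9} + \frac{\left(-1\right) 7}{9} = \frac{7}{9} + \frac{1}{9} \left(-7\right) = \frac{7}{9} - \frac{7}{9} = 0$)
$z{\left(y \right)} = 0$
$f = 0$ ($f = 0 \left(143 + 57\right) = 0 \cdot 200 = 0$)
$\frac{A{\left(113,o{\left(17,-5 \right)} \right)} + f}{-160805 - 358449} = \frac{693 + 0}{-160805 - 358449} = \frac{693}{-519254} = 693 \left(- \frac{1}{519254}\right) = - \frac{693}{519254}$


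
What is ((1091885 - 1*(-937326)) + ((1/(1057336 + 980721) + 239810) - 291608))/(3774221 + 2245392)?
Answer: 4030080406542/12268314411941 ≈ 0.32850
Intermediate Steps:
((1091885 - 1*(-937326)) + ((1/(1057336 + 980721) + 239810) - 291608))/(3774221 + 2245392) = ((1091885 + 937326) + ((1/2038057 + 239810) - 291608))/6019613 = (2029211 + ((1/2038057 + 239810) - 291608))*(1/6019613) = (2029211 + (488746449171/2038057 - 291608))*(1/6019613) = (2029211 - 105567276485/2038057)*(1/6019613) = (4030080406542/2038057)*(1/6019613) = 4030080406542/12268314411941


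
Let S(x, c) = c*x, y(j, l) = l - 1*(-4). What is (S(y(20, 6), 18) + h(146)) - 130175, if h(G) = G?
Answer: -129849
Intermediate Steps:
y(j, l) = 4 + l (y(j, l) = l + 4 = 4 + l)
(S(y(20, 6), 18) + h(146)) - 130175 = (18*(4 + 6) + 146) - 130175 = (18*10 + 146) - 130175 = (180 + 146) - 130175 = 326 - 130175 = -129849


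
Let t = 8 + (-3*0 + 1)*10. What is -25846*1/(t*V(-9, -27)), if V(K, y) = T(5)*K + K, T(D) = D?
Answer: 12923/486 ≈ 26.591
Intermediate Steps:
V(K, y) = 6*K (V(K, y) = 5*K + K = 6*K)
t = 18 (t = 8 + (0 + 1)*10 = 8 + 1*10 = 8 + 10 = 18)
-25846*1/(t*V(-9, -27)) = -25846/((6*(-9))*18) = -25846/((-54*18)) = -25846/(-972) = -25846*(-1/972) = 12923/486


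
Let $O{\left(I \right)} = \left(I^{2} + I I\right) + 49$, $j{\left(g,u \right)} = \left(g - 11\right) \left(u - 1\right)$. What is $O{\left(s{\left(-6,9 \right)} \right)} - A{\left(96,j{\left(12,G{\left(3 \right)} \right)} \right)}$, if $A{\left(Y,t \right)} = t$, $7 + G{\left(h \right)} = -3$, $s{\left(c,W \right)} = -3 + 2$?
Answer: $62$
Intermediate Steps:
$s{\left(c,W \right)} = -1$
$G{\left(h \right)} = -10$ ($G{\left(h \right)} = -7 - 3 = -10$)
$j{\left(g,u \right)} = \left(-1 + u\right) \left(-11 + g\right)$ ($j{\left(g,u \right)} = \left(-11 + g\right) \left(-1 + u\right) = \left(-1 + u\right) \left(-11 + g\right)$)
$O{\left(I \right)} = 49 + 2 I^{2}$ ($O{\left(I \right)} = \left(I^{2} + I^{2}\right) + 49 = 2 I^{2} + 49 = 49 + 2 I^{2}$)
$O{\left(s{\left(-6,9 \right)} \right)} - A{\left(96,j{\left(12,G{\left(3 \right)} \right)} \right)} = \left(49 + 2 \left(-1\right)^{2}\right) - \left(11 - 12 - -110 + 12 \left(-10\right)\right) = \left(49 + 2 \cdot 1\right) - \left(11 - 12 + 110 - 120\right) = \left(49 + 2\right) - -11 = 51 + 11 = 62$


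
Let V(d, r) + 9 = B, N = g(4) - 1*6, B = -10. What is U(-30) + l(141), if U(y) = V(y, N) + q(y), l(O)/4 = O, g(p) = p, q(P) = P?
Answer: 515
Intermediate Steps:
N = -2 (N = 4 - 1*6 = 4 - 6 = -2)
V(d, r) = -19 (V(d, r) = -9 - 10 = -19)
l(O) = 4*O
U(y) = -19 + y
U(-30) + l(141) = (-19 - 30) + 4*141 = -49 + 564 = 515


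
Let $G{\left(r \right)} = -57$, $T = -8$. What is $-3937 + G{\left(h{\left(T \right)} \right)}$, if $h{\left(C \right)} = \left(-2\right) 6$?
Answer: $-3994$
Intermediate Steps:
$h{\left(C \right)} = -12$
$-3937 + G{\left(h{\left(T \right)} \right)} = -3937 - 57 = -3994$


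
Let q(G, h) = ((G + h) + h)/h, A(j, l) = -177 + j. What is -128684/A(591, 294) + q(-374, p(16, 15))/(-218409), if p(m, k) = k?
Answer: -2602382802/8372345 ≈ -310.83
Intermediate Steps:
q(G, h) = (G + 2*h)/h
-128684/A(591, 294) + q(-374, p(16, 15))/(-218409) = -128684/(-177 + 591) + (2 - 374/15)/(-218409) = -128684/414 + (2 - 374*1/15)*(-1/218409) = -128684*1/414 + (2 - 374/15)*(-1/218409) = -64342/207 - 344/15*(-1/218409) = -64342/207 + 344/3276135 = -2602382802/8372345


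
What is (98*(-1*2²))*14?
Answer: -5488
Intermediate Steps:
(98*(-1*2²))*14 = (98*(-1*4))*14 = (98*(-4))*14 = -392*14 = -5488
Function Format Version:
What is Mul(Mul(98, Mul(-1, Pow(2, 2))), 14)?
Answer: -5488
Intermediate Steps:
Mul(Mul(98, Mul(-1, Pow(2, 2))), 14) = Mul(Mul(98, Mul(-1, 4)), 14) = Mul(Mul(98, -4), 14) = Mul(-392, 14) = -5488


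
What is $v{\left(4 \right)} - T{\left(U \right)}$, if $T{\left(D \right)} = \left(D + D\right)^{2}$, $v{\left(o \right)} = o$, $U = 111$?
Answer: $-49280$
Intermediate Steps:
$T{\left(D \right)} = 4 D^{2}$ ($T{\left(D \right)} = \left(2 D\right)^{2} = 4 D^{2}$)
$v{\left(4 \right)} - T{\left(U \right)} = 4 - 4 \cdot 111^{2} = 4 - 4 \cdot 12321 = 4 - 49284 = -49280$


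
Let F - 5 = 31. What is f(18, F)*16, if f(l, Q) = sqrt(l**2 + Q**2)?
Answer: 288*sqrt(5) ≈ 643.99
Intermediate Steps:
F = 36 (F = 5 + 31 = 36)
f(l, Q) = sqrt(Q**2 + l**2)
f(18, F)*16 = sqrt(36**2 + 18**2)*16 = sqrt(1296 + 324)*16 = sqrt(1620)*16 = (18*sqrt(5))*16 = 288*sqrt(5)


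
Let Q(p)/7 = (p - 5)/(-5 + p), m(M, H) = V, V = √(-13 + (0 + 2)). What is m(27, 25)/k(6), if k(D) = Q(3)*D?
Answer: I*√11/42 ≈ 0.078967*I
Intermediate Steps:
V = I*√11 (V = √(-13 + 2) = √(-11) = I*√11 ≈ 3.3166*I)
m(M, H) = I*√11
Q(p) = 7 (Q(p) = 7*((p - 5)/(-5 + p)) = 7*((-5 + p)/(-5 + p)) = 7*1 = 7)
k(D) = 7*D
m(27, 25)/k(6) = (I*√11)/((7*6)) = (I*√11)/42 = (I*√11)*(1/42) = I*√11/42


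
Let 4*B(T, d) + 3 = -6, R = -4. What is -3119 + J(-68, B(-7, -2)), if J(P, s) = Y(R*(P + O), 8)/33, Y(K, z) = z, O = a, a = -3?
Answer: -102919/33 ≈ -3118.8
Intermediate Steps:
O = -3
B(T, d) = -9/4 (B(T, d) = -¾ + (¼)*(-6) = -¾ - 3/2 = -9/4)
J(P, s) = 8/33
-3119 + J(-68, B(-7, -2)) = -3119 + 8/33 = -102919/33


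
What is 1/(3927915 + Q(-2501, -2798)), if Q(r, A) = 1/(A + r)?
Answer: 5299/20814021584 ≈ 2.5459e-7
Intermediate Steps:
1/(3927915 + Q(-2501, -2798)) = 1/(3927915 + 1/(-2798 - 2501)) = 1/(3927915 + 1/(-5299)) = 1/(3927915 - 1/5299) = 1/(20814021584/5299) = 5299/20814021584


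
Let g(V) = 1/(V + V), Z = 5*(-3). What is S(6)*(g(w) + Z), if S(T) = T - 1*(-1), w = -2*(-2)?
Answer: -833/8 ≈ -104.13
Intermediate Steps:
w = 4
Z = -15
g(V) = 1/(2*V)
S(T) = 1 + T (S(T) = T + 1 = 1 + T)
S(6)*(g(w) + Z) = (1 + 6)*((½)/4 - 15) = 7*((½)*(¼) - 15) = 7*(⅛ - 15) = 7*(-119/8) = -833/8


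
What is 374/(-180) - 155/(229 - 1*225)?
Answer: -7349/180 ≈ -40.828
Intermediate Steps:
374/(-180) - 155/(229 - 1*225) = 374*(-1/180) - 155/(229 - 225) = -187/90 - 155/4 = -7349/180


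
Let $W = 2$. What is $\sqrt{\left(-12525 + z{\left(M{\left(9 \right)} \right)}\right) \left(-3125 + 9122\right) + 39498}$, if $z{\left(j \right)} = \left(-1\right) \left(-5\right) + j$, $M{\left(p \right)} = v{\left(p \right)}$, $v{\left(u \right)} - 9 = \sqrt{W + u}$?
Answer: $\sqrt{-74988969 + 5997 \sqrt{11}} \approx 8658.5 i$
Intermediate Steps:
$v{\left(u \right)} = 9 + \sqrt{2 + u}$
$M{\left(p \right)} = 9 + \sqrt{2 + p}$
$z{\left(j \right)} = 5 + j$
$\sqrt{\left(-12525 + z{\left(M{\left(9 \right)} \right)}\right) \left(-3125 + 9122\right) + 39498} = \sqrt{\left(-12525 + \left(5 + \left(9 + \sqrt{2 + 9}\right)\right)\right) \left(-3125 + 9122\right) + 39498} = \sqrt{\left(-12525 + \left(5 + \left(9 + \sqrt{11}\right)\right)\right) 5997 + 39498} = \sqrt{\left(-12525 + \left(14 + \sqrt{11}\right)\right) 5997 + 39498} = \sqrt{\left(-12511 + \sqrt{11}\right) 5997 + 39498} = \sqrt{\left(-75028467 + 5997 \sqrt{11}\right) + 39498} = \sqrt{-74988969 + 5997 \sqrt{11}}$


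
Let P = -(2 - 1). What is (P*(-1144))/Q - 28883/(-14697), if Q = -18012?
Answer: 41952269/22060197 ≈ 1.9017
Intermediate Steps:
P = -1 (P = -1*1 = -1)
(P*(-1144))/Q - 28883/(-14697) = -1*(-1144)/(-18012) - 28883/(-14697) = 1144*(-1/18012) - 28883*(-1/14697) = -286/4503 + 28883/14697 = 41952269/22060197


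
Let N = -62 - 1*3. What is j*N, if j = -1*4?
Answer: 260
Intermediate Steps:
j = -4
N = -65 (N = -62 - 3 = -65)
j*N = -4*(-65) = 260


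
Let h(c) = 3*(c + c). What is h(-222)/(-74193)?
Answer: 444/24731 ≈ 0.017953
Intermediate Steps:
h(c) = 6*c (h(c) = 3*(2*c) = 6*c)
h(-222)/(-74193) = (6*(-222))/(-74193) = -1332*(-1/74193) = 444/24731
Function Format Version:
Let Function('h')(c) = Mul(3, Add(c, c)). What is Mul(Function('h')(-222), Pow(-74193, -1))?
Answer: Rational(444, 24731) ≈ 0.017953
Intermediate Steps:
Function('h')(c) = Mul(6, c) (Function('h')(c) = Mul(3, Mul(2, c)) = Mul(6, c))
Mul(Function('h')(-222), Pow(-74193, -1)) = Mul(Mul(6, -222), Pow(-74193, -1)) = Mul(-1332, Rational(-1, 74193)) = Rational(444, 24731)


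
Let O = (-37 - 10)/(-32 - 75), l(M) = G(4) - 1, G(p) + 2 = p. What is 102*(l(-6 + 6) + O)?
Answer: 15708/107 ≈ 146.80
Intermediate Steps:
G(p) = -2 + p
l(M) = 1 (l(M) = (-2 + 4) - 1 = 2 - 1 = 1)
O = 47/107 (O = -47/(-107) = -47*(-1/107) = 47/107 ≈ 0.43925)
102*(l(-6 + 6) + O) = 102*(1 + 47/107) = 102*(154/107) = 15708/107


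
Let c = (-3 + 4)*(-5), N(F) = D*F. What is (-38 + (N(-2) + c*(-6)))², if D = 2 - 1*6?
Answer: 0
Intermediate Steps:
D = -4 (D = 2 - 6 = -4)
N(F) = -4*F
c = -5 (c = 1*(-5) = -5)
(-38 + (N(-2) + c*(-6)))² = (-38 + (-4*(-2) - 5*(-6)))² = (-38 + (8 + 30))² = (-38 + 38)² = 0² = 0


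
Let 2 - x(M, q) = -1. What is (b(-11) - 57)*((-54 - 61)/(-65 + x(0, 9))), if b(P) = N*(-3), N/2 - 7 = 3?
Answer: -13455/62 ≈ -217.02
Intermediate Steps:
N = 20 (N = 14 + 2*3 = 14 + 6 = 20)
x(M, q) = 3 (x(M, q) = 2 - 1*(-1) = 2 + 1 = 3)
b(P) = -60 (b(P) = 20*(-3) = -60)
(b(-11) - 57)*((-54 - 61)/(-65 + x(0, 9))) = (-60 - 57)*((-54 - 61)/(-65 + 3)) = -(-13455)/(-62) = -(-13455)*(-1)/62 = -117*115/62 = -13455/62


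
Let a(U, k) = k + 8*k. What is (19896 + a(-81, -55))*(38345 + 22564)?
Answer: 1181695509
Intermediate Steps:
a(U, k) = 9*k
(19896 + a(-81, -55))*(38345 + 22564) = (19896 + 9*(-55))*(38345 + 22564) = (19896 - 495)*60909 = 19401*60909 = 1181695509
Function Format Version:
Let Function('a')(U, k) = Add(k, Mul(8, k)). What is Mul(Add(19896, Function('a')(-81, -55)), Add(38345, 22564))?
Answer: 1181695509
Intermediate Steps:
Function('a')(U, k) = Mul(9, k)
Mul(Add(19896, Function('a')(-81, -55)), Add(38345, 22564)) = Mul(Add(19896, Mul(9, -55)), Add(38345, 22564)) = Mul(Add(19896, -495), 60909) = Mul(19401, 60909) = 1181695509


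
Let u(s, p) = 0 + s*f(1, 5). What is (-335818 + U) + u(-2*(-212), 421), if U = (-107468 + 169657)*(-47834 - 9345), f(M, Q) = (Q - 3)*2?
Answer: -3556238953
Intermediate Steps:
f(M, Q) = -6 + 2*Q (f(M, Q) = (-3 + Q)*2 = -6 + 2*Q)
U = -3555904831 (U = 62189*(-57179) = -3555904831)
u(s, p) = 4*s (u(s, p) = 0 + s*(-6 + 2*5) = 0 + s*(-6 + 10) = 0 + s*4 = 0 + 4*s = 4*s)
(-335818 + U) + u(-2*(-212), 421) = (-335818 - 3555904831) + 4*(-2*(-212)) = -3556240649 + 4*424 = -3556240649 + 1696 = -3556238953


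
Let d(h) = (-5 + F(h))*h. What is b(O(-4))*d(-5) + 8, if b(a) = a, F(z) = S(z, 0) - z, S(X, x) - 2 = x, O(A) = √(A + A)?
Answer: 8 - 20*I*√2 ≈ 8.0 - 28.284*I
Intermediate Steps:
O(A) = √2*√A (O(A) = √(2*A) = √2*√A)
S(X, x) = 2 + x
F(z) = 2 - z (F(z) = (2 + 0) - z = 2 - z)
d(h) = h*(-3 - h) (d(h) = (-5 + (2 - h))*h = (-3 - h)*h = h*(-3 - h))
b(O(-4))*d(-5) + 8 = (√2*√(-4))*(-1*(-5)*(3 - 5)) + 8 = (√2*(2*I))*(-1*(-5)*(-2)) + 8 = (2*I*√2)*(-10) + 8 = -20*I*√2 + 8 = 8 - 20*I*√2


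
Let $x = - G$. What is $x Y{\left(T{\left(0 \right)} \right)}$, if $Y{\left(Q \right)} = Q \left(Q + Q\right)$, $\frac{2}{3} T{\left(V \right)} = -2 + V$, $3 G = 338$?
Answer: $-2028$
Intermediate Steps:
$G = \frac{338}{3}$ ($G = \frac{1}{3} \cdot 338 = \frac{338}{3} \approx 112.67$)
$T{\left(V \right)} = -3 + \frac{3 V}{2}$ ($T{\left(V \right)} = \frac{3 \left(-2 + V\right)}{2} = -3 + \frac{3 V}{2}$)
$x = - \frac{338}{3}$ ($x = \left(-1\right) \frac{338}{3} = - \frac{338}{3} \approx -112.67$)
$Y{\left(Q \right)} = 2 Q^{2}$ ($Y{\left(Q \right)} = Q 2 Q = 2 Q^{2}$)
$x Y{\left(T{\left(0 \right)} \right)} = - \frac{338 \cdot 2 \left(-3 + \frac{3}{2} \cdot 0\right)^{2}}{3} = - \frac{338 \cdot 2 \left(-3 + 0\right)^{2}}{3} = - \frac{338 \cdot 2 \left(-3\right)^{2}}{3} = - \frac{338 \cdot 2 \cdot 9}{3} = \left(- \frac{338}{3}\right) 18 = -2028$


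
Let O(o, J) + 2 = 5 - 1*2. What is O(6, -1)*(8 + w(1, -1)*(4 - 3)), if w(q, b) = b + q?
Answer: 8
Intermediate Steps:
O(o, J) = 1 (O(o, J) = -2 + (5 - 1*2) = -2 + (5 - 2) = -2 + 3 = 1)
O(6, -1)*(8 + w(1, -1)*(4 - 3)) = 1*(8 + (-1 + 1)*(4 - 3)) = 1*(8 + 0*1) = 1*(8 + 0) = 1*8 = 8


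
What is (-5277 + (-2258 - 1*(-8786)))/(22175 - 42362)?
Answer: -139/2243 ≈ -0.061971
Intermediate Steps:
(-5277 + (-2258 - 1*(-8786)))/(22175 - 42362) = (-5277 + (-2258 + 8786))/(-20187) = (-5277 + 6528)*(-1/20187) = 1251*(-1/20187) = -139/2243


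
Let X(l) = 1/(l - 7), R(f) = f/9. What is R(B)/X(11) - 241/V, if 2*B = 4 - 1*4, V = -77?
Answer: 241/77 ≈ 3.1299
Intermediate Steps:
B = 0 (B = (4 - 1*4)/2 = (4 - 4)/2 = (½)*0 = 0)
R(f) = f/9 (R(f) = f*(⅑) = f/9)
X(l) = 1/(-7 + l)
R(B)/X(11) - 241/V = ((⅑)*0)/(1/(-7 + 11)) - 241/(-77) = 0/(1/4) - 241*(-1/77) = 0/(¼) + 241/77 = 0*4 + 241/77 = 0 + 241/77 = 241/77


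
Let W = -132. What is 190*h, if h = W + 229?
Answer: 18430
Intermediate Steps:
h = 97 (h = -132 + 229 = 97)
190*h = 190*97 = 18430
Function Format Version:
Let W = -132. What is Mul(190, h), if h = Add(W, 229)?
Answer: 18430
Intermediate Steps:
h = 97 (h = Add(-132, 229) = 97)
Mul(190, h) = Mul(190, 97) = 18430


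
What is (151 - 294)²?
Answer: 20449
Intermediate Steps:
(151 - 294)² = (-143)² = 20449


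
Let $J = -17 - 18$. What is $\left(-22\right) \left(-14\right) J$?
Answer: $-10780$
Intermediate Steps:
$J = -35$ ($J = -17 - 18 = -35$)
$\left(-22\right) \left(-14\right) J = \left(-22\right) \left(-14\right) \left(-35\right) = 308 \left(-35\right) = -10780$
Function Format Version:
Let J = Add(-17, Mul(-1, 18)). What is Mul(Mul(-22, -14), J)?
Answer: -10780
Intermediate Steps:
J = -35 (J = Add(-17, -18) = -35)
Mul(Mul(-22, -14), J) = Mul(Mul(-22, -14), -35) = Mul(308, -35) = -10780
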